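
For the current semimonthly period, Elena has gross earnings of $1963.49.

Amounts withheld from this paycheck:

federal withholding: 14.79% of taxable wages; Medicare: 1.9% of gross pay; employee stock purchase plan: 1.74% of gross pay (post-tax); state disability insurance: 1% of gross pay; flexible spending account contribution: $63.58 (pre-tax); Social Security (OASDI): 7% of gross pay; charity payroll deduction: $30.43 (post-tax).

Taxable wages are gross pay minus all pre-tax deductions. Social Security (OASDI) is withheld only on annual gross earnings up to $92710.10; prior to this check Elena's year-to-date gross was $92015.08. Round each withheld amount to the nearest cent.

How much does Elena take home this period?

$1448.73

Flexible spending account contribution: $63.58
Taxable wages = $1963.49 − $63.58 = $1899.91
Federal withholding: $1899.91 × 0.1479 = $281.00
Medicare: $1963.49 × 0.019 = $37.31
Social Security (OASDI): only $92710.10 − $92015.08 = $695.02 of this check is subject → $695.02 × 0.07 = $48.65
State disability insurance: $1963.49 × 0.01 = $19.63
Employee stock purchase plan: $1963.49 × 0.0174 = $34.16
Charity payroll deduction: $30.43
Total deductions = $63.58 + $281.00 + $37.31 + $48.65 + $19.63 + $34.16 + $30.43 = $514.76
Net pay = $1963.49 − $514.76 = $1448.73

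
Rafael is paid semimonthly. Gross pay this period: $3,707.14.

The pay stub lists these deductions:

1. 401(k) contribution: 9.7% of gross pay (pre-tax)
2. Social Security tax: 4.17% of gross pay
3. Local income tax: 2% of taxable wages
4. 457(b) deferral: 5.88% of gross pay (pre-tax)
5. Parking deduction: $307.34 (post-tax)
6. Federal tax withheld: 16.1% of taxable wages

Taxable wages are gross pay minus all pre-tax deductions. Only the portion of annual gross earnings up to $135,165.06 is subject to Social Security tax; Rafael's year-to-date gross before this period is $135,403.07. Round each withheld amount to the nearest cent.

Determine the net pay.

$2,255.78

401(k) contribution: $3,707.14 × 0.097 = $359.59
457(b) deferral: $3,707.14 × 0.0588 = $217.98
Pre-tax total = $359.59 + $217.98 = $577.57
Taxable wages = $3,707.14 − $577.57 = $3,129.57
Local income tax: $3,129.57 × 0.02 = $62.59
Federal tax withheld: $3,129.57 × 0.161 = $503.86
Social Security tax: annual cap $135,165.06 already reached (YTD $135,403.07), so $0.00
Parking deduction: $307.34
Total deductions = $359.59 + $217.98 + $62.59 + $503.86 + $0.00 + $307.34 = $1,451.36
Net pay = $3,707.14 − $1,451.36 = $2,255.78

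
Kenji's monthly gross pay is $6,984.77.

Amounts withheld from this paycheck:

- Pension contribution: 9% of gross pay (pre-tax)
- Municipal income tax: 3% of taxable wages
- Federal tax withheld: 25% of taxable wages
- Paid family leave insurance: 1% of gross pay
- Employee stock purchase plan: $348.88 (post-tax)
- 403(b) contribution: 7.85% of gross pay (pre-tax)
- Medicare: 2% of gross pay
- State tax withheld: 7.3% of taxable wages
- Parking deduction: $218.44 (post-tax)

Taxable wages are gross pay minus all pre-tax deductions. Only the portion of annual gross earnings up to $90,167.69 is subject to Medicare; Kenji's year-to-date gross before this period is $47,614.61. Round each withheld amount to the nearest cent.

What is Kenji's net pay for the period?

$2,980.80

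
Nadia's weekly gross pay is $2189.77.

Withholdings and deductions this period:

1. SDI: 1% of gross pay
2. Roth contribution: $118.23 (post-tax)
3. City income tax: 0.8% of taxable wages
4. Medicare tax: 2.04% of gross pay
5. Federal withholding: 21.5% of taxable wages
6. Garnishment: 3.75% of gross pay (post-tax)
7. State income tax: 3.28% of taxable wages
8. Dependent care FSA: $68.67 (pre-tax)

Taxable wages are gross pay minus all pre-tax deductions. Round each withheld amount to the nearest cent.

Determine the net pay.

Dependent care FSA: $68.67
Taxable wages = $2189.77 − $68.67 = $2121.10
State income tax: $2121.10 × 0.0328 = $69.57
Federal withholding: $2121.10 × 0.215 = $456.04
City income tax: $2121.10 × 0.008 = $16.97
SDI: $2189.77 × 0.01 = $21.90
Medicare tax: $2189.77 × 0.0204 = $44.67
Roth contribution: $118.23
Garnishment: $2189.77 × 0.0375 = $82.12
Total deductions = $68.67 + $69.57 + $456.04 + $16.97 + $21.90 + $44.67 + $118.23 + $82.12 = $878.17
Net pay = $2189.77 − $878.17 = $1311.60

$1311.60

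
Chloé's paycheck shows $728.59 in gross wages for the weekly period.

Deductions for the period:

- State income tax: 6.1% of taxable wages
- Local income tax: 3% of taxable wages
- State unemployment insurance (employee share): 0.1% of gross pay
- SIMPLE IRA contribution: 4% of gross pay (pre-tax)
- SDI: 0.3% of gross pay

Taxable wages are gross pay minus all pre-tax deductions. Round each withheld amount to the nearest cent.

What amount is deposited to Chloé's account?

SIMPLE IRA contribution: $728.59 × 0.04 = $29.14
Taxable wages = $728.59 − $29.14 = $699.45
State income tax: $699.45 × 0.061 = $42.67
Local income tax: $699.45 × 0.03 = $20.98
SDI: $728.59 × 0.003 = $2.19
State unemployment insurance (employee share): $728.59 × 0.001 = $0.73
Total deductions = $29.14 + $42.67 + $20.98 + $2.19 + $0.73 = $95.71
Net pay = $728.59 − $95.71 = $632.88

$632.88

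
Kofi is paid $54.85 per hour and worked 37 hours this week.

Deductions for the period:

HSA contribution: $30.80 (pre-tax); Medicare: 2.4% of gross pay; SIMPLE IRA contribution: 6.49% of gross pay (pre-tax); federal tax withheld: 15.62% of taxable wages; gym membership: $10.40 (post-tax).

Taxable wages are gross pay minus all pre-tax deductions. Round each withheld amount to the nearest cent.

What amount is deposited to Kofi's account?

Gross pay: 37 × $54.85 = $2029.45
HSA contribution: $30.80
SIMPLE IRA contribution: $2029.45 × 0.0649 = $131.71
Pre-tax total = $30.80 + $131.71 = $162.51
Taxable wages = $2029.45 − $162.51 = $1866.94
Federal tax withheld: $1866.94 × 0.1562 = $291.62
Medicare: $2029.45 × 0.024 = $48.71
Gym membership: $10.40
Total deductions = $30.80 + $131.71 + $291.62 + $48.71 + $10.40 = $513.24
Net pay = $2029.45 − $513.24 = $1516.21

$1516.21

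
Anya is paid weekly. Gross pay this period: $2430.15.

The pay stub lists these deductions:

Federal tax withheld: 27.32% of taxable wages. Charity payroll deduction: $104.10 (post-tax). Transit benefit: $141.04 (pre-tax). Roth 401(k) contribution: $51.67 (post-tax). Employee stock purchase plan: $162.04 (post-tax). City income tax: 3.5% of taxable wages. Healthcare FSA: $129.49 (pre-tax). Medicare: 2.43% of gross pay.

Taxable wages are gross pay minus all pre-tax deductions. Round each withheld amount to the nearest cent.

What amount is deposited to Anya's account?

Healthcare FSA: $129.49
Transit benefit: $141.04
Pre-tax total = $129.49 + $141.04 = $270.53
Taxable wages = $2430.15 − $270.53 = $2159.62
Federal tax withheld: $2159.62 × 0.2732 = $590.01
City income tax: $2159.62 × 0.035 = $75.59
Medicare: $2430.15 × 0.0243 = $59.05
Charity payroll deduction: $104.10
Employee stock purchase plan: $162.04
Roth 401(k) contribution: $51.67
Total deductions = $129.49 + $141.04 + $590.01 + $75.59 + $59.05 + $104.10 + $162.04 + $51.67 = $1312.99
Net pay = $2430.15 − $1312.99 = $1117.16

$1117.16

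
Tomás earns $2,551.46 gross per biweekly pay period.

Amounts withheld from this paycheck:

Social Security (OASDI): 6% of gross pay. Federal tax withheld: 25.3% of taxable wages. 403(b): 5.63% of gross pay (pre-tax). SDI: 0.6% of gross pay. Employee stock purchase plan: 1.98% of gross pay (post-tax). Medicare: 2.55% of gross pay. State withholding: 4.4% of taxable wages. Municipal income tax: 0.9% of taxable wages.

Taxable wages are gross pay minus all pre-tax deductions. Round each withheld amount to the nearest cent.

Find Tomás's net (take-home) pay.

403(b): $2,551.46 × 0.0563 = $143.65
Taxable wages = $2,551.46 − $143.65 = $2,407.81
Federal tax withheld: $2,407.81 × 0.253 = $609.18
Municipal income tax: $2,407.81 × 0.009 = $21.67
State withholding: $2,407.81 × 0.044 = $105.94
SDI: $2,551.46 × 0.006 = $15.31
Medicare: $2,551.46 × 0.0255 = $65.06
Social Security (OASDI): $2,551.46 × 0.06 = $153.09
Employee stock purchase plan: $2,551.46 × 0.0198 = $50.52
Total deductions = $143.65 + $609.18 + $21.67 + $105.94 + $15.31 + $65.06 + $153.09 + $50.52 = $1,164.42
Net pay = $2,551.46 − $1,164.42 = $1,387.04

$1,387.04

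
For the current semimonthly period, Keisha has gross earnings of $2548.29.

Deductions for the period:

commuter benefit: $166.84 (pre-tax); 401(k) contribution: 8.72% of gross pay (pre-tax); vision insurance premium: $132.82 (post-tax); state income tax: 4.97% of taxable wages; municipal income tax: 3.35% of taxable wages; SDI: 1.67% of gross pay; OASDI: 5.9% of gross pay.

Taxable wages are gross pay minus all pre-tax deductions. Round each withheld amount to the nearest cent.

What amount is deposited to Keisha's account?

$1653.87

Commuter benefit: $166.84
401(k) contribution: $2548.29 × 0.0872 = $222.21
Pre-tax total = $166.84 + $222.21 = $389.05
Taxable wages = $2548.29 − $389.05 = $2159.24
State income tax: $2159.24 × 0.0497 = $107.31
Municipal income tax: $2159.24 × 0.0335 = $72.33
OASDI: $2548.29 × 0.059 = $150.35
SDI: $2548.29 × 0.0167 = $42.56
Vision insurance premium: $132.82
Total deductions = $166.84 + $222.21 + $107.31 + $72.33 + $150.35 + $42.56 + $132.82 = $894.42
Net pay = $2548.29 − $894.42 = $1653.87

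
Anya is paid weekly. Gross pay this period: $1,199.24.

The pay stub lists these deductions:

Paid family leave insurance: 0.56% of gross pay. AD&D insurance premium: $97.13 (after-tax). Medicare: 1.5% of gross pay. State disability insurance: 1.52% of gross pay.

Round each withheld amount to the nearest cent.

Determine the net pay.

$1,059.17

State disability insurance: $1,199.24 × 0.0152 = $18.23
Medicare: $1,199.24 × 0.015 = $17.99
Paid family leave insurance: $1,199.24 × 0.0056 = $6.72
AD&D insurance premium: $97.13
Total deductions = $18.23 + $17.99 + $6.72 + $97.13 = $140.07
Net pay = $1,199.24 − $140.07 = $1,059.17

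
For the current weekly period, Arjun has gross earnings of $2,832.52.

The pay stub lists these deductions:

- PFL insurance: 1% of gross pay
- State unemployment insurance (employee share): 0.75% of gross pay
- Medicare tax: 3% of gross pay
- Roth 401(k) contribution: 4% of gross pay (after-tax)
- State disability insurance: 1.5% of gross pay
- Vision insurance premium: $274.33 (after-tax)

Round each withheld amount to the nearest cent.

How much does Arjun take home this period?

$2,267.85

PFL insurance: $2,832.52 × 0.01 = $28.33
Medicare tax: $2,832.52 × 0.03 = $84.98
State unemployment insurance (employee share): $2,832.52 × 0.0075 = $21.24
State disability insurance: $2,832.52 × 0.015 = $42.49
Vision insurance premium: $274.33
Roth 401(k) contribution: $2,832.52 × 0.04 = $113.30
Total deductions = $28.33 + $84.98 + $21.24 + $42.49 + $274.33 + $113.30 = $564.67
Net pay = $2,832.52 − $564.67 = $2,267.85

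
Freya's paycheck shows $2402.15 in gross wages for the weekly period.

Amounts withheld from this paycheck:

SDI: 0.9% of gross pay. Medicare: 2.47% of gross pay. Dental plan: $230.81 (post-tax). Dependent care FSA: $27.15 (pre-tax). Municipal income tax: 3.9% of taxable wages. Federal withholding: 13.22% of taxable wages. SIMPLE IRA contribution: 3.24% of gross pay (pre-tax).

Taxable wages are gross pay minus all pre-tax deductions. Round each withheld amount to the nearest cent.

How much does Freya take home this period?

$1592.13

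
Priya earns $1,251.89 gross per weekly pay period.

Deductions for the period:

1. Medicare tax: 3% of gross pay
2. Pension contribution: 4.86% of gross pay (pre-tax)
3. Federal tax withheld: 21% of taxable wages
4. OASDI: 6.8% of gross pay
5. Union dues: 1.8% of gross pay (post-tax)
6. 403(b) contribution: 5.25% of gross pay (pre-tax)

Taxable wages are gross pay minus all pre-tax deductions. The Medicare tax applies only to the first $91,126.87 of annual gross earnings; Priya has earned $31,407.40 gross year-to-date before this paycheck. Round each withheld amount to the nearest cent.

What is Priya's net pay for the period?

$743.79

403(b) contribution: $1,251.89 × 0.0525 = $65.72
Pension contribution: $1,251.89 × 0.0486 = $60.84
Pre-tax total = $65.72 + $60.84 = $126.56
Taxable wages = $1,251.89 − $126.56 = $1,125.33
Federal tax withheld: $1,125.33 × 0.21 = $236.32
Medicare tax: cap not yet reached, full $1,251.89 is subject → $1,251.89 × 0.03 = $37.56
OASDI: $1,251.89 × 0.068 = $85.13
Union dues: $1,251.89 × 0.018 = $22.53
Total deductions = $65.72 + $60.84 + $236.32 + $37.56 + $85.13 + $22.53 = $508.10
Net pay = $1,251.89 − $508.10 = $743.79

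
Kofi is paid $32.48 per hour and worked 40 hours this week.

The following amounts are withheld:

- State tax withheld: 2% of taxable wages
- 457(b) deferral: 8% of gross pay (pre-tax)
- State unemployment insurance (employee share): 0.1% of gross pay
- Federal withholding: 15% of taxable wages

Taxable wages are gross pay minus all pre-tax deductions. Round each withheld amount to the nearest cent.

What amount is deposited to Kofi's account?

$990.76

Gross pay: 40 × $32.48 = $1299.20
457(b) deferral: $1299.20 × 0.08 = $103.94
Taxable wages = $1299.20 − $103.94 = $1195.26
State tax withheld: $1195.26 × 0.02 = $23.91
Federal withholding: $1195.26 × 0.15 = $179.29
State unemployment insurance (employee share): $1299.20 × 0.001 = $1.30
Total deductions = $103.94 + $23.91 + $179.29 + $1.30 = $308.44
Net pay = $1299.20 − $308.44 = $990.76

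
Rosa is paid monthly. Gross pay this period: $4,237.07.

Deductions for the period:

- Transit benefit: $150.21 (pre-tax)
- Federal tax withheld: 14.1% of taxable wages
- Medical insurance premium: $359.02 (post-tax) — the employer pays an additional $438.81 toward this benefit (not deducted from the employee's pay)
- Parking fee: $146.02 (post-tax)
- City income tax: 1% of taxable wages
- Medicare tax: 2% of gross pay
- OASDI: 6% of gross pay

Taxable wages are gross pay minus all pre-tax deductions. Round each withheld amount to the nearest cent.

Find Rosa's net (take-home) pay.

$2,625.74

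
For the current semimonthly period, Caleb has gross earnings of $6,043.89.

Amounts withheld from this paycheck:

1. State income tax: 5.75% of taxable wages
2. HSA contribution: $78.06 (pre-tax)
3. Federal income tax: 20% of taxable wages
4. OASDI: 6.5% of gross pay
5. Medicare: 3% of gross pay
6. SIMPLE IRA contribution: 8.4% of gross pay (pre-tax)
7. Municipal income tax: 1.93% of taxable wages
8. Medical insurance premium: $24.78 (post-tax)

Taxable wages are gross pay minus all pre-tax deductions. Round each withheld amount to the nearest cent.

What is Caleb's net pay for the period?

$3,348.38

HSA contribution: $78.06
SIMPLE IRA contribution: $6,043.89 × 0.084 = $507.69
Pre-tax total = $78.06 + $507.69 = $585.75
Taxable wages = $6,043.89 − $585.75 = $5,458.14
Municipal income tax: $5,458.14 × 0.0193 = $105.34
State income tax: $5,458.14 × 0.0575 = $313.84
Federal income tax: $5,458.14 × 0.2 = $1,091.63
OASDI: $6,043.89 × 0.065 = $392.85
Medicare: $6,043.89 × 0.03 = $181.32
Medical insurance premium: $24.78
Total deductions = $78.06 + $507.69 + $105.34 + $313.84 + $1,091.63 + $392.85 + $181.32 + $24.78 = $2,695.51
Net pay = $6,043.89 − $2,695.51 = $3,348.38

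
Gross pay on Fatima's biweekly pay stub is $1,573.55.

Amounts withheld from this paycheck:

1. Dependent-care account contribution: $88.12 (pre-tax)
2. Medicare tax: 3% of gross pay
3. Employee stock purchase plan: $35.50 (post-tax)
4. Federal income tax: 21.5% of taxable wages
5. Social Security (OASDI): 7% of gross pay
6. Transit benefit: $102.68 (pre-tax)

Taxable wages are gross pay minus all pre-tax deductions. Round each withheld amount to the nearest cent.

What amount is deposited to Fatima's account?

Transit benefit: $102.68
Dependent-care account contribution: $88.12
Pre-tax total = $102.68 + $88.12 = $190.80
Taxable wages = $1,573.55 − $190.80 = $1,382.75
Federal income tax: $1,382.75 × 0.215 = $297.29
Medicare tax: $1,573.55 × 0.03 = $47.21
Social Security (OASDI): $1,573.55 × 0.07 = $110.15
Employee stock purchase plan: $35.50
Total deductions = $102.68 + $88.12 + $297.29 + $47.21 + $110.15 + $35.50 = $680.95
Net pay = $1,573.55 − $680.95 = $892.60

$892.60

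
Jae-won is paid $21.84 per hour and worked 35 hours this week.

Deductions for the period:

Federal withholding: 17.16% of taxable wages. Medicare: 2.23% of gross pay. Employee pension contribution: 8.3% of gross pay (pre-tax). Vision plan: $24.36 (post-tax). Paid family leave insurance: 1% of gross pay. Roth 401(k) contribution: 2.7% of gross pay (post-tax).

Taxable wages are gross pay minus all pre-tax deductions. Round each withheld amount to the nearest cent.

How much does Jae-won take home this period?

Gross pay: 35 × $21.84 = $764.40
Employee pension contribution: $764.40 × 0.083 = $63.45
Taxable wages = $764.40 − $63.45 = $700.95
Federal withholding: $700.95 × 0.1716 = $120.28
Medicare: $764.40 × 0.0223 = $17.05
Paid family leave insurance: $764.40 × 0.01 = $7.64
Roth 401(k) contribution: $764.40 × 0.027 = $20.64
Vision plan: $24.36
Total deductions = $63.45 + $120.28 + $17.05 + $7.64 + $20.64 + $24.36 = $253.42
Net pay = $764.40 − $253.42 = $510.98

$510.98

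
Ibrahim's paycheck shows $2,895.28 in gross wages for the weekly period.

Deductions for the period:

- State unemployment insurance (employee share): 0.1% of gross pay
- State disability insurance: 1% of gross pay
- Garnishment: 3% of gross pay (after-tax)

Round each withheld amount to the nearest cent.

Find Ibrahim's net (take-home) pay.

$2,776.57

State disability insurance: $2,895.28 × 0.01 = $28.95
State unemployment insurance (employee share): $2,895.28 × 0.001 = $2.90
Garnishment: $2,895.28 × 0.03 = $86.86
Total deductions = $28.95 + $2.90 + $86.86 = $118.71
Net pay = $2,895.28 − $118.71 = $2,776.57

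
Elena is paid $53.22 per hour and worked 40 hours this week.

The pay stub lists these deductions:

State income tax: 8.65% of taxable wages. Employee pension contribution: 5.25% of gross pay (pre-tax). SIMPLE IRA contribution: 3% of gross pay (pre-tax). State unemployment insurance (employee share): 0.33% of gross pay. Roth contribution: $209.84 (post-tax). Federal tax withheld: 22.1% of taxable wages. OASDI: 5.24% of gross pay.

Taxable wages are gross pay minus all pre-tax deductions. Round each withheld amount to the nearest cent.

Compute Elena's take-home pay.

Gross pay: 40 × $53.22 = $2,128.80
Employee pension contribution: $2,128.80 × 0.0525 = $111.76
SIMPLE IRA contribution: $2,128.80 × 0.03 = $63.86
Pre-tax total = $111.76 + $63.86 = $175.62
Taxable wages = $2,128.80 − $175.62 = $1,953.18
Federal tax withheld: $1,953.18 × 0.221 = $431.65
State income tax: $1,953.18 × 0.0865 = $168.95
OASDI: $2,128.80 × 0.0524 = $111.55
State unemployment insurance (employee share): $2,128.80 × 0.0033 = $7.03
Roth contribution: $209.84
Total deductions = $111.76 + $63.86 + $431.65 + $168.95 + $111.55 + $7.03 + $209.84 = $1,104.64
Net pay = $2,128.80 − $1,104.64 = $1,024.16

$1,024.16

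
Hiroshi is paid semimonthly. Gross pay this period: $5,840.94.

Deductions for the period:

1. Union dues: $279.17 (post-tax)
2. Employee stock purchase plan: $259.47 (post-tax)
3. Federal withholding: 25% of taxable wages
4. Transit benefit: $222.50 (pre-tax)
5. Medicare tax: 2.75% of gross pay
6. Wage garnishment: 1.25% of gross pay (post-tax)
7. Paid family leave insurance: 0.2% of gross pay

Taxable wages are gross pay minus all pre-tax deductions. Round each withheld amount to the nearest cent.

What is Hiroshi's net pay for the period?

Transit benefit: $222.50
Taxable wages = $5,840.94 − $222.50 = $5,618.44
Federal withholding: $5,618.44 × 0.25 = $1,404.61
Medicare tax: $5,840.94 × 0.0275 = $160.63
Paid family leave insurance: $5,840.94 × 0.002 = $11.68
Union dues: $279.17
Wage garnishment: $5,840.94 × 0.0125 = $73.01
Employee stock purchase plan: $259.47
Total deductions = $222.50 + $1,404.61 + $160.63 + $11.68 + $279.17 + $73.01 + $259.47 = $2,411.07
Net pay = $5,840.94 − $2,411.07 = $3,429.87

$3,429.87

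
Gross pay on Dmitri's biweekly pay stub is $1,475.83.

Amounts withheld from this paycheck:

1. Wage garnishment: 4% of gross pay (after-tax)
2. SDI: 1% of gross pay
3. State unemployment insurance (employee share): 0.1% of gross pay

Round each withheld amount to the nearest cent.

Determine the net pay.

$1,400.56

State unemployment insurance (employee share): $1,475.83 × 0.001 = $1.48
SDI: $1,475.83 × 0.01 = $14.76
Wage garnishment: $1,475.83 × 0.04 = $59.03
Total deductions = $1.48 + $14.76 + $59.03 = $75.27
Net pay = $1,475.83 − $75.27 = $1,400.56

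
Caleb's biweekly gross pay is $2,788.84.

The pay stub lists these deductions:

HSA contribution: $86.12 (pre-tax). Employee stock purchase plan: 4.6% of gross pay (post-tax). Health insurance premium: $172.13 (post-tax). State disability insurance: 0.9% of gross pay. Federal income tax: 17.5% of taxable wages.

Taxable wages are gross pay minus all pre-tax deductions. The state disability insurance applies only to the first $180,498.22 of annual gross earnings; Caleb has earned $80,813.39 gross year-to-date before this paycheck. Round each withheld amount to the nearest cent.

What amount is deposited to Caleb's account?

$1,904.22

HSA contribution: $86.12
Taxable wages = $2,788.84 − $86.12 = $2,702.72
Federal income tax: $2,702.72 × 0.175 = $472.98
State disability insurance: cap not yet reached, full $2,788.84 is subject → $2,788.84 × 0.009 = $25.10
Employee stock purchase plan: $2,788.84 × 0.046 = $128.29
Health insurance premium: $172.13
Total deductions = $86.12 + $472.98 + $25.10 + $128.29 + $172.13 = $884.62
Net pay = $2,788.84 − $884.62 = $1,904.22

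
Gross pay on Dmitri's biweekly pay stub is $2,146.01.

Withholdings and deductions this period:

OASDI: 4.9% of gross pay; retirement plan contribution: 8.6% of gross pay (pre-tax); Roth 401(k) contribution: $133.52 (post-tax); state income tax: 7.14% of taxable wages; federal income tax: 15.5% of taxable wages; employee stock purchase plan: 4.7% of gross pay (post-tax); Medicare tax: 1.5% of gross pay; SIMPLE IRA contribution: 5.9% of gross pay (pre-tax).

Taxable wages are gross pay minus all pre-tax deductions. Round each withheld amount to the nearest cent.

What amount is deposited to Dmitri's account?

$1,047.71

Retirement plan contribution: $2,146.01 × 0.086 = $184.56
SIMPLE IRA contribution: $2,146.01 × 0.059 = $126.61
Pre-tax total = $184.56 + $126.61 = $311.17
Taxable wages = $2,146.01 − $311.17 = $1,834.84
State income tax: $1,834.84 × 0.0714 = $131.01
Federal income tax: $1,834.84 × 0.155 = $284.40
OASDI: $2,146.01 × 0.049 = $105.15
Medicare tax: $2,146.01 × 0.015 = $32.19
Employee stock purchase plan: $2,146.01 × 0.047 = $100.86
Roth 401(k) contribution: $133.52
Total deductions = $184.56 + $126.61 + $131.01 + $284.40 + $105.15 + $32.19 + $100.86 + $133.52 = $1,098.30
Net pay = $2,146.01 − $1,098.30 = $1,047.71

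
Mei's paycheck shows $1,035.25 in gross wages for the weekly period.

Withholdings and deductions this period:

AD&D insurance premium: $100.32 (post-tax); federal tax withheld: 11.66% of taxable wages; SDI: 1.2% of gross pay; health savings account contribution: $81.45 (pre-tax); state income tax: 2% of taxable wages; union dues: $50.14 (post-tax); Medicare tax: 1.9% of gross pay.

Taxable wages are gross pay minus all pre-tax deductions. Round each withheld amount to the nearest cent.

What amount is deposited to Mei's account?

Health savings account contribution: $81.45
Taxable wages = $1,035.25 − $81.45 = $953.80
Federal tax withheld: $953.80 × 0.1166 = $111.21
State income tax: $953.80 × 0.02 = $19.08
Medicare tax: $1,035.25 × 0.019 = $19.67
SDI: $1,035.25 × 0.012 = $12.42
AD&D insurance premium: $100.32
Union dues: $50.14
Total deductions = $81.45 + $111.21 + $19.08 + $19.67 + $12.42 + $100.32 + $50.14 = $394.29
Net pay = $1,035.25 − $394.29 = $640.96

$640.96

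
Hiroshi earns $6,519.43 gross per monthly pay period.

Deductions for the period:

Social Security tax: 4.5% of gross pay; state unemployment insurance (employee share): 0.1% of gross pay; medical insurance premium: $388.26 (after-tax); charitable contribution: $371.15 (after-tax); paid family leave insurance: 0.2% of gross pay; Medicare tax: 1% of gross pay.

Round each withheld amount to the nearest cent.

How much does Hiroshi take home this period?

$5,381.90

Medicare tax: $6,519.43 × 0.01 = $65.19
State unemployment insurance (employee share): $6,519.43 × 0.001 = $6.52
Paid family leave insurance: $6,519.43 × 0.002 = $13.04
Social Security tax: $6,519.43 × 0.045 = $293.37
Medical insurance premium: $388.26
Charitable contribution: $371.15
Total deductions = $65.19 + $6.52 + $13.04 + $293.37 + $388.26 + $371.15 = $1,137.53
Net pay = $6,519.43 − $1,137.53 = $5,381.90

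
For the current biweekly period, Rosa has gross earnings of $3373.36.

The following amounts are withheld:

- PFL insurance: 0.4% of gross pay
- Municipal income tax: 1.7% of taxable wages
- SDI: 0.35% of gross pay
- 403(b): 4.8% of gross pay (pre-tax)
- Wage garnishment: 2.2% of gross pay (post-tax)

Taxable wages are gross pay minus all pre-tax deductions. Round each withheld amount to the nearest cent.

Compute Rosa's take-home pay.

$3057.34

403(b): $3373.36 × 0.048 = $161.92
Taxable wages = $3373.36 − $161.92 = $3211.44
Municipal income tax: $3211.44 × 0.017 = $54.59
PFL insurance: $3373.36 × 0.004 = $13.49
SDI: $3373.36 × 0.0035 = $11.81
Wage garnishment: $3373.36 × 0.022 = $74.21
Total deductions = $161.92 + $54.59 + $13.49 + $11.81 + $74.21 = $316.02
Net pay = $3373.36 − $316.02 = $3057.34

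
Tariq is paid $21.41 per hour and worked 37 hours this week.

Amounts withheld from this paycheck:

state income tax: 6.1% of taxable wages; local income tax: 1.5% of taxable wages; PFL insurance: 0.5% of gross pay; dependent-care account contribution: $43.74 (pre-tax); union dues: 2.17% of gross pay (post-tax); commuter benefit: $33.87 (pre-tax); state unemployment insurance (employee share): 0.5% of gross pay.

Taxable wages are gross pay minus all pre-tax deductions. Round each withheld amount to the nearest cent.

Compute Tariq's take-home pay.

$635.14

Gross pay: 37 × $21.41 = $792.17
Dependent-care account contribution: $43.74
Commuter benefit: $33.87
Pre-tax total = $43.74 + $33.87 = $77.61
Taxable wages = $792.17 − $77.61 = $714.56
State income tax: $714.56 × 0.061 = $43.59
Local income tax: $714.56 × 0.015 = $10.72
State unemployment insurance (employee share): $792.17 × 0.005 = $3.96
PFL insurance: $792.17 × 0.005 = $3.96
Union dues: $792.17 × 0.0217 = $17.19
Total deductions = $43.74 + $33.87 + $43.59 + $10.72 + $3.96 + $3.96 + $17.19 = $157.03
Net pay = $792.17 − $157.03 = $635.14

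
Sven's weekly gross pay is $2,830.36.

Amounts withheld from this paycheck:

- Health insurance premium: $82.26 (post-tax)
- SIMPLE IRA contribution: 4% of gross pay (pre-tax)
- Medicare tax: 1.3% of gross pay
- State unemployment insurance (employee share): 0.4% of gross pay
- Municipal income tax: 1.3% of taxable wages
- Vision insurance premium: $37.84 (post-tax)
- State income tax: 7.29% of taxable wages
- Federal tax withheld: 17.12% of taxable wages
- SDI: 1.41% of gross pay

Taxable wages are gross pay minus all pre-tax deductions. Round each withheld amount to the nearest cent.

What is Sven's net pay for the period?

$1,810.45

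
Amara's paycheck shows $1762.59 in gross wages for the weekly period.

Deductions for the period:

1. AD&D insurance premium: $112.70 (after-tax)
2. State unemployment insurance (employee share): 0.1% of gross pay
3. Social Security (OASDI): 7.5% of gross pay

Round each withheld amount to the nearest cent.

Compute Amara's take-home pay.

$1515.94

State unemployment insurance (employee share): $1762.59 × 0.001 = $1.76
Social Security (OASDI): $1762.59 × 0.075 = $132.19
AD&D insurance premium: $112.70
Total deductions = $1.76 + $132.19 + $112.70 = $246.65
Net pay = $1762.59 − $246.65 = $1515.94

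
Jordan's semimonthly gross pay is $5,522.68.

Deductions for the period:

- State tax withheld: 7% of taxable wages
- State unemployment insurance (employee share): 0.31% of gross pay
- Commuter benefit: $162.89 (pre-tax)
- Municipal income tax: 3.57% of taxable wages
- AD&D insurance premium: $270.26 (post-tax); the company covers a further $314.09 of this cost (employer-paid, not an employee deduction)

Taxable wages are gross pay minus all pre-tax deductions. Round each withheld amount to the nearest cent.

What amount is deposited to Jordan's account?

Commuter benefit: $162.89
Taxable wages = $5,522.68 − $162.89 = $5,359.79
Municipal income tax: $5,359.79 × 0.0357 = $191.34
State tax withheld: $5,359.79 × 0.07 = $375.19
State unemployment insurance (employee share): $5,522.68 × 0.0031 = $17.12
AD&D insurance premium: $270.26
(Employer's $314.09 toward AD&D insurance premium is not withheld from the employee.)
Total deductions = $162.89 + $191.34 + $375.19 + $17.12 + $270.26 = $1,016.80
Net pay = $5,522.68 − $1,016.80 = $4,505.88

$4,505.88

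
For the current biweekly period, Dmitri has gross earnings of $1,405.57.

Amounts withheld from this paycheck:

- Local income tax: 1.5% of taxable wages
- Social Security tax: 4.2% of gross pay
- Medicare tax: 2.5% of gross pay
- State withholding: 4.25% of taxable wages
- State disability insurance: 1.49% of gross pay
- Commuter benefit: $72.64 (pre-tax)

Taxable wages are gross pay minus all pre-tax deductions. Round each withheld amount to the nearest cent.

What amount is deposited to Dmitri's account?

$1,141.18

Commuter benefit: $72.64
Taxable wages = $1,405.57 − $72.64 = $1,332.93
State withholding: $1,332.93 × 0.0425 = $56.65
Local income tax: $1,332.93 × 0.015 = $19.99
Social Security tax: $1,405.57 × 0.042 = $59.03
Medicare tax: $1,405.57 × 0.025 = $35.14
State disability insurance: $1,405.57 × 0.0149 = $20.94
Total deductions = $72.64 + $56.65 + $19.99 + $59.03 + $35.14 + $20.94 = $264.39
Net pay = $1,405.57 − $264.39 = $1,141.18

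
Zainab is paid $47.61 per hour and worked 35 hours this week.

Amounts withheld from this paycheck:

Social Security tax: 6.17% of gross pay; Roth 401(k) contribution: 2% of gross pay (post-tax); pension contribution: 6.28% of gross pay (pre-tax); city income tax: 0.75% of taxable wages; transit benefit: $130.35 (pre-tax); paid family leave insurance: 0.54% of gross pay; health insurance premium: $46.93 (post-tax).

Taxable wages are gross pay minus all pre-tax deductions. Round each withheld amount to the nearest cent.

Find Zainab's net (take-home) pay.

Gross pay: 35 × $47.61 = $1,666.35
Pension contribution: $1,666.35 × 0.0628 = $104.65
Transit benefit: $130.35
Pre-tax total = $104.65 + $130.35 = $235.00
Taxable wages = $1,666.35 − $235.00 = $1,431.35
City income tax: $1,431.35 × 0.0075 = $10.74
Paid family leave insurance: $1,666.35 × 0.0054 = $9.00
Social Security tax: $1,666.35 × 0.0617 = $102.81
Roth 401(k) contribution: $1,666.35 × 0.02 = $33.33
Health insurance premium: $46.93
Total deductions = $104.65 + $130.35 + $10.74 + $9.00 + $102.81 + $33.33 + $46.93 = $437.81
Net pay = $1,666.35 − $437.81 = $1,228.54

$1,228.54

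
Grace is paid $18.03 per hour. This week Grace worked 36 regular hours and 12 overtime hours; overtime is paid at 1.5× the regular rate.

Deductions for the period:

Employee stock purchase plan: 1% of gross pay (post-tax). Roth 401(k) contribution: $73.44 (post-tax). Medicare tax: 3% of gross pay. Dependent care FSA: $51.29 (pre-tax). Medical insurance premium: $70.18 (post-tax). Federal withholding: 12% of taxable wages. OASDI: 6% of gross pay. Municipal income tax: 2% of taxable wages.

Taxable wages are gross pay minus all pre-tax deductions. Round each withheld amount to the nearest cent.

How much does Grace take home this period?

Regular pay: 36 × $18.03 = $649.08
Overtime pay: 12 × $18.03 × 1.5 = $324.54
Gross pay = $649.08 + $324.54 = $973.62
Dependent care FSA: $51.29
Taxable wages = $973.62 − $51.29 = $922.33
Federal withholding: $922.33 × 0.12 = $110.68
Municipal income tax: $922.33 × 0.02 = $18.45
OASDI: $973.62 × 0.06 = $58.42
Medicare tax: $973.62 × 0.03 = $29.21
Employee stock purchase plan: $973.62 × 0.01 = $9.74
Roth 401(k) contribution: $73.44
Medical insurance premium: $70.18
Total deductions = $51.29 + $110.68 + $18.45 + $58.42 + $29.21 + $9.74 + $73.44 + $70.18 = $421.41
Net pay = $973.62 − $421.41 = $552.21

$552.21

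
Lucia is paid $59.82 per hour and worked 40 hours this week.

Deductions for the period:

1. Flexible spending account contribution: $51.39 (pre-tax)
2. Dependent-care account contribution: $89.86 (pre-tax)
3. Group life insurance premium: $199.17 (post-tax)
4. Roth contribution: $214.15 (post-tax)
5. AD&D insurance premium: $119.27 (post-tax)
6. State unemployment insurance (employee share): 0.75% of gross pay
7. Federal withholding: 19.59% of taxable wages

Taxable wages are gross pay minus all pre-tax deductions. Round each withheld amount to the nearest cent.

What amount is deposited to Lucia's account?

$1,259.93

Gross pay: 40 × $59.82 = $2,392.80
Flexible spending account contribution: $51.39
Dependent-care account contribution: $89.86
Pre-tax total = $51.39 + $89.86 = $141.25
Taxable wages = $2,392.80 − $141.25 = $2,251.55
Federal withholding: $2,251.55 × 0.1959 = $441.08
State unemployment insurance (employee share): $2,392.80 × 0.0075 = $17.95
Group life insurance premium: $199.17
Roth contribution: $214.15
AD&D insurance premium: $119.27
Total deductions = $51.39 + $89.86 + $441.08 + $17.95 + $199.17 + $214.15 + $119.27 = $1,132.87
Net pay = $2,392.80 − $1,132.87 = $1,259.93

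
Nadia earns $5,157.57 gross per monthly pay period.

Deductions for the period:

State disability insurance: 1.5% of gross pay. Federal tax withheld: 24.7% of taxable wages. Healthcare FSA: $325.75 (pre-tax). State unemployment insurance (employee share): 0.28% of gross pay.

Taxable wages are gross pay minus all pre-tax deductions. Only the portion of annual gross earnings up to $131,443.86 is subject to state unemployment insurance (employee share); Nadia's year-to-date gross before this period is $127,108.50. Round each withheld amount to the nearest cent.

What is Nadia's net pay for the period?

Healthcare FSA: $325.75
Taxable wages = $5,157.57 − $325.75 = $4,831.82
Federal tax withheld: $4,831.82 × 0.247 = $1,193.46
State disability insurance: $5,157.57 × 0.015 = $77.36
State unemployment insurance (employee share): only $131,443.86 − $127,108.50 = $4,335.36 of this check is subject → $4,335.36 × 0.0028 = $12.14
Total deductions = $325.75 + $1,193.46 + $77.36 + $12.14 = $1,608.71
Net pay = $5,157.57 − $1,608.71 = $3,548.86

$3,548.86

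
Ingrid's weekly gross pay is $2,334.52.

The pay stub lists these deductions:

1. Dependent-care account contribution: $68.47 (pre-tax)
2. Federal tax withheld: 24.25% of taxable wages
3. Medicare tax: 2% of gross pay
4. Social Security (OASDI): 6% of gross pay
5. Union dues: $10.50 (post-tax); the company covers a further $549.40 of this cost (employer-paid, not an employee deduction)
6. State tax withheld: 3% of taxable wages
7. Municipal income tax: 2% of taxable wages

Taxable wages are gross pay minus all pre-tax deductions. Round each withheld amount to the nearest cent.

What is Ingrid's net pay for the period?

$1,405.97

Dependent-care account contribution: $68.47
Taxable wages = $2,334.52 − $68.47 = $2,266.05
State tax withheld: $2,266.05 × 0.03 = $67.98
Federal tax withheld: $2,266.05 × 0.2425 = $549.52
Municipal income tax: $2,266.05 × 0.02 = $45.32
Social Security (OASDI): $2,334.52 × 0.06 = $140.07
Medicare tax: $2,334.52 × 0.02 = $46.69
Union dues: $10.50
(Employer's $549.40 toward union dues is not withheld from the employee.)
Total deductions = $68.47 + $67.98 + $549.52 + $45.32 + $140.07 + $46.69 + $10.50 = $928.55
Net pay = $2,334.52 − $928.55 = $1,405.97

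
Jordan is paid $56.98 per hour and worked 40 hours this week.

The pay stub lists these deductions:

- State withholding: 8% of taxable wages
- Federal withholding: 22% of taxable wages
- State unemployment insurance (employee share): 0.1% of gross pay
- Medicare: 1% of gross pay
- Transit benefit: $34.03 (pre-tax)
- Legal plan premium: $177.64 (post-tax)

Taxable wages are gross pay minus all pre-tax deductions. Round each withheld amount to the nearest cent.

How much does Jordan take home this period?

$1368.91

Gross pay: 40 × $56.98 = $2279.20
Transit benefit: $34.03
Taxable wages = $2279.20 − $34.03 = $2245.17
Federal withholding: $2245.17 × 0.22 = $493.94
State withholding: $2245.17 × 0.08 = $179.61
Medicare: $2279.20 × 0.01 = $22.79
State unemployment insurance (employee share): $2279.20 × 0.001 = $2.28
Legal plan premium: $177.64
Total deductions = $34.03 + $493.94 + $179.61 + $22.79 + $2.28 + $177.64 = $910.29
Net pay = $2279.20 − $910.29 = $1368.91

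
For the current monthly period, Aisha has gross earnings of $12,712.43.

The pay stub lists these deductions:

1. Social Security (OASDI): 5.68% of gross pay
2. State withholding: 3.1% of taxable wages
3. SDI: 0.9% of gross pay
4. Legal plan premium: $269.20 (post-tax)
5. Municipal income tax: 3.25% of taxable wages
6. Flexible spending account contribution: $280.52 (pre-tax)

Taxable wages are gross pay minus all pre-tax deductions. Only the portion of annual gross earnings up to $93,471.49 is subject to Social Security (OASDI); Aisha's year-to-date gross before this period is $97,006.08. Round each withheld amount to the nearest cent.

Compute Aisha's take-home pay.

Flexible spending account contribution: $280.52
Taxable wages = $12,712.43 − $280.52 = $12,431.91
Municipal income tax: $12,431.91 × 0.0325 = $404.04
State withholding: $12,431.91 × 0.031 = $385.39
SDI: $12,712.43 × 0.009 = $114.41
Social Security (OASDI): annual cap $93,471.49 already reached (YTD $97,006.08), so $0.00
Legal plan premium: $269.20
Total deductions = $280.52 + $404.04 + $385.39 + $114.41 + $0.00 + $269.20 = $1,453.56
Net pay = $12,712.43 − $1,453.56 = $11,258.87

$11,258.87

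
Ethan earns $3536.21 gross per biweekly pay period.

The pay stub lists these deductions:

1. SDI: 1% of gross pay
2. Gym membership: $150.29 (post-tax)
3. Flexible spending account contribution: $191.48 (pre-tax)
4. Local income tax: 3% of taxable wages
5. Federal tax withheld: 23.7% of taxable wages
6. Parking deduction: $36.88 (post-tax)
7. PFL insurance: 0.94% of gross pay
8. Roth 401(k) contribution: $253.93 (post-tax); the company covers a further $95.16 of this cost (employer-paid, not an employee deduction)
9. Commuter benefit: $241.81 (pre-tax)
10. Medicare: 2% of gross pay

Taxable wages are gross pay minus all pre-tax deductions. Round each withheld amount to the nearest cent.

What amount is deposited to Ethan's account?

$1694.02

Commuter benefit: $241.81
Flexible spending account contribution: $191.48
Pre-tax total = $241.81 + $191.48 = $433.29
Taxable wages = $3536.21 − $433.29 = $3102.92
Local income tax: $3102.92 × 0.03 = $93.09
Federal tax withheld: $3102.92 × 0.237 = $735.39
PFL insurance: $3536.21 × 0.0094 = $33.24
Medicare: $3536.21 × 0.02 = $70.72
SDI: $3536.21 × 0.01 = $35.36
Parking deduction: $36.88
Gym membership: $150.29
Roth 401(k) contribution: $253.93
(Employer's $95.16 toward Roth 401(k) contribution is not withheld from the employee.)
Total deductions = $241.81 + $191.48 + $93.09 + $735.39 + $33.24 + $70.72 + $35.36 + $36.88 + $150.29 + $253.93 = $1842.19
Net pay = $3536.21 − $1842.19 = $1694.02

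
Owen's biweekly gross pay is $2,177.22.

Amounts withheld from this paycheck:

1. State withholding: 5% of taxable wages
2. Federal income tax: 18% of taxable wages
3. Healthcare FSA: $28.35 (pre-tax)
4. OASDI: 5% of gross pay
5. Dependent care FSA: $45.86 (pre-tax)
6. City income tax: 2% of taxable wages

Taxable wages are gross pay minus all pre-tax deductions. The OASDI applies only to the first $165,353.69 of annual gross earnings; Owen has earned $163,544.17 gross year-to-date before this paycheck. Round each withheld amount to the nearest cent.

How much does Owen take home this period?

Dependent care FSA: $45.86
Healthcare FSA: $28.35
Pre-tax total = $45.86 + $28.35 = $74.21
Taxable wages = $2,177.22 − $74.21 = $2,103.01
Federal income tax: $2,103.01 × 0.18 = $378.54
State withholding: $2,103.01 × 0.05 = $105.15
City income tax: $2,103.01 × 0.02 = $42.06
OASDI: only $165,353.69 − $163,544.17 = $1,809.52 of this check is subject → $1,809.52 × 0.05 = $90.48
Total deductions = $45.86 + $28.35 + $378.54 + $105.15 + $42.06 + $90.48 = $690.44
Net pay = $2,177.22 − $690.44 = $1,486.78

$1,486.78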